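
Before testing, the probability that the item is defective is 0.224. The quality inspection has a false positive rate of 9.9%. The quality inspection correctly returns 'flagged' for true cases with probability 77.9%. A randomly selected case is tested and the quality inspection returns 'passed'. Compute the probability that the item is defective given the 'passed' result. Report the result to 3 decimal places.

P(H | E) ≈ 0.066

Write H for 'the item is defective'. Prior odds H:¬H = 0.224/0.776 = 0.28866. For the 'passed' outcome, the likelihood ratio is 0.221/0.901 = 0.24528.
Posterior odds = 0.28866 × 0.24528 = 0.070803, so P(H|E) = 0.070803/(1+0.070803) = 0.066.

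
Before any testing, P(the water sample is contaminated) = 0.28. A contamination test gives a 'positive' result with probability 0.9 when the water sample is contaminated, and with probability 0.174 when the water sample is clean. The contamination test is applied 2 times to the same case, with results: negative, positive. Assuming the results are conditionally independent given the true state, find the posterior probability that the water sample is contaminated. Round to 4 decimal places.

With H the event that the water sample is contaminated, the joint likelihood of the observed sequence is P(data|H) = 0.1·0.9 = 0.090000 and P(data|¬H) = 0.826·0.174 = 0.14372.
Bayes: P(H|data) = 0.28·0.090000 / (0.28·0.090000 + 0.72·0.14372) = 0.025200/0.12868 = 0.1958.

Posterior P(H) ≈ 0.1958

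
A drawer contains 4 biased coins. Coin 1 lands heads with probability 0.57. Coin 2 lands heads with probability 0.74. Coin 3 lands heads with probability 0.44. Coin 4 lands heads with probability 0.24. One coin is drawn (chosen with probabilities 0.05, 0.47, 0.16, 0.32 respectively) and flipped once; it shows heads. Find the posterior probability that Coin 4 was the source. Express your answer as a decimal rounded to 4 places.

Posterior probability ≈ 0.1467

P(heads|C1) = 0.57; P(heads|C2) = 0.74; P(heads|C3) = 0.44; P(heads|C4) = 0.24.
Prior × likelihood for each source: 0.05·0.57=0.02850, 0.47·0.74=0.3478, 0.16·0.44=0.07040, 0.32·0.24=0.07680. Summing gives P(heads) = 0.52350.
P(Coin 4 | heads) = 0.07680 / 0.52350 = 0.1467.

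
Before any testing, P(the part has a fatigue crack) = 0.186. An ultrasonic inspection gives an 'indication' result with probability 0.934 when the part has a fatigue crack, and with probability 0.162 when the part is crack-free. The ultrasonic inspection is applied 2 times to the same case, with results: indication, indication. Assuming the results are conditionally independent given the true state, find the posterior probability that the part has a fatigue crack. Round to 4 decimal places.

Posterior P(H) ≈ 0.8837

With H the event that the part has a fatigue crack, the joint likelihood of the observed sequence is P(data|H) = 0.934·0.934 = 0.87236 and P(data|¬H) = 0.162·0.162 = 0.026244.
Bayes: P(H|data) = 0.186·0.87236 / (0.186·0.87236 + 0.814·0.026244) = 0.16226/0.18362 = 0.8837.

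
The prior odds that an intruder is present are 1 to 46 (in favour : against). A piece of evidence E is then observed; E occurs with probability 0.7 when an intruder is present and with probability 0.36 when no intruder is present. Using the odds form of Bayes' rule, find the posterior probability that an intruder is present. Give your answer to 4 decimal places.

Posterior probability ≈ 0.0406

Prior odds = 1/46 = 0.021739. In log-odds, ln(0.021739) = -3.8286.
Add log likelihood ratio: ln(1.9444) = 0.66498.
Posterior log-odds = -3.1637, so posterior odds = exp(-3.1637) = 0.042271. Converting, P(H|E) = 0.042271/1.0423 = 0.0406.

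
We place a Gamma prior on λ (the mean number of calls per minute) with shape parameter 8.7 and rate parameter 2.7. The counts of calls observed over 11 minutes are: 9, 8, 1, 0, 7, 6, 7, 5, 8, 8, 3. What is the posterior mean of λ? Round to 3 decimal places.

Total count ∑xᵢ = 62 over n = 11 minutes.
Gamma is conjugate to the Poisson likelihood: posterior is Gamma(shape = 8.7+62 = 70.7, rate = 2.7+11 = 13.7).
E[λ | data] = 70.7/13.7 = 5.161.

Posterior mean ≈ 5.161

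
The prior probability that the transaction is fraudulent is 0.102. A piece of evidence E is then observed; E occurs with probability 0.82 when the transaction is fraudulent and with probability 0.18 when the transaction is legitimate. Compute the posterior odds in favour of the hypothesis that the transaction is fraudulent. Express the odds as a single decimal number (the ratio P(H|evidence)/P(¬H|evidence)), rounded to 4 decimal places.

Posterior odds ≈ 0.5174

Prior odds = 0.102/(1−0.102) = 0.11359.
Likelihood ratio for E = 0.82/0.18 = 4.5556.
Posterior odds = prior odds × LR = 0.51745.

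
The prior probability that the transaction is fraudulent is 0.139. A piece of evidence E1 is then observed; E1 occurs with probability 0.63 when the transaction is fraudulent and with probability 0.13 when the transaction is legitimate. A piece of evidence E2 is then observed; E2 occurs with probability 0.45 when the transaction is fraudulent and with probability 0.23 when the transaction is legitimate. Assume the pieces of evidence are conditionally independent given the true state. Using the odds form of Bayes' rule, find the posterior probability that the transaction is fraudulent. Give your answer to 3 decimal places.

Prior odds = 0.139/(1−0.139) = 0.16144.
Likelihood ratio for E1 = 0.63/0.13 = 4.8462.
Likelihood ratio for E2 = 0.45/0.23 = 1.9565.
Posterior odds = prior odds × LR₁ × LR₂ = 1.5307.
Posterior probability = odds/(1+odds) = 1.5307/2.5307 = 0.605.

Posterior probability ≈ 0.605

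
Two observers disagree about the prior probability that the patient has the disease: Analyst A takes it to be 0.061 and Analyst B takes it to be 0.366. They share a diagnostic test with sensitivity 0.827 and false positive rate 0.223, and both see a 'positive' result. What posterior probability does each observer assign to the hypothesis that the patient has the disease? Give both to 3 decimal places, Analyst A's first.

P('+'|H) = 0.827, P('+'|¬H) = 0.223.
Analyst A: numerator 0.827·0.061 = 0.050447; evidence = 0.050447+0.223·0.939 = 0.25984; posterior = 0.194.
Analyst B: numerator 0.827·0.366 = 0.30268; evidence = 0.30268+0.223·0.634 = 0.44406; posterior = 0.682.

Analyst A: 0.194; Analyst B: 0.682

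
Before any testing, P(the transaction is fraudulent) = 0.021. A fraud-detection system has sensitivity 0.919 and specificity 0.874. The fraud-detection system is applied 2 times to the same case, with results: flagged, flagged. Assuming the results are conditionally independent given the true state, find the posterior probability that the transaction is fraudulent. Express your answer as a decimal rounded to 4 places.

With H the event that the transaction is fraudulent, the joint likelihood of the observed sequence is P(data|H) = 0.919·0.919 = 0.84456 and P(data|¬H) = 0.126·0.126 = 0.015876.
Bayes: P(H|data) = 0.021·0.84456 / (0.021·0.84456 + 0.979·0.015876) = 0.017736/0.033278 = 0.5330.

Posterior P(H) ≈ 0.5330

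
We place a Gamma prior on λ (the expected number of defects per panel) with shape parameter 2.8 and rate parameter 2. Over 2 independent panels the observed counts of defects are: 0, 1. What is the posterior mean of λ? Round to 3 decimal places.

Total count ∑xᵢ = 1 over n = 2 panels.
Gamma is conjugate to the Poisson likelihood: posterior is Gamma(shape = 2.8+1 = 3.8, rate = 2+2 = 4).
E[λ | data] = 3.8/4 = 0.950.

Posterior mean ≈ 0.950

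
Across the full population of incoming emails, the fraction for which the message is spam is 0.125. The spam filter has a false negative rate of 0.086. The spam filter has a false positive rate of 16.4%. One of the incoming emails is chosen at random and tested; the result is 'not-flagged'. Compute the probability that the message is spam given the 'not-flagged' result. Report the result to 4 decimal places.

P(H | E) ≈ 0.0145

Write H for 'the message is spam'. Prior odds H:¬H = 0.125/0.875 = 0.14286. For the 'not-flagged' outcome, the likelihood ratio is 0.086/0.836 = 0.10287.
Posterior odds = 0.14286 × 0.10287 = 0.014696, so P(H|E) = 0.014696/(1+0.014696) = 0.0145.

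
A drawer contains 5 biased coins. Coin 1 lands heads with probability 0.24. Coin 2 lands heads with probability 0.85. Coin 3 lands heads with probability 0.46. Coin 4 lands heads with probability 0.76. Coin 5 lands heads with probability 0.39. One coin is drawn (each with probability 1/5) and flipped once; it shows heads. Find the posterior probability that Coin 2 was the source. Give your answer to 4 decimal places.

Posterior probability ≈ 0.3148

P(heads|C1) = 0.24; P(heads|C2) = 0.85; P(heads|C3) = 0.46; P(heads|C4) = 0.76; P(heads|C5) = 0.39.
Prior × likelihood for each source: 0.2·0.24=0.04800, 0.2·0.85=0.1700, 0.2·0.46=0.09200, 0.2·0.76=0.1520, 0.2·0.39=0.07800. Summing gives P(heads) = 0.54000.
P(Coin 2 | heads) = 0.1700 / 0.54000 = 0.3148.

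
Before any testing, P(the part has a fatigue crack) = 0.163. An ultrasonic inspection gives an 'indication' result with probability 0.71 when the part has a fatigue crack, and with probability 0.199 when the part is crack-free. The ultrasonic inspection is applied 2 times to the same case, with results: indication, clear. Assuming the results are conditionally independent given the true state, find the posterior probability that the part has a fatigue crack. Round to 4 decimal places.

With H the event that the part has a fatigue crack, the joint likelihood of the observed sequence is P(data|H) = 0.71·0.29 = 0.20590 and P(data|¬H) = 0.199·0.801 = 0.15940.
Bayes: P(H|data) = 0.163·0.20590 / (0.163·0.20590 + 0.837·0.15940) = 0.033562/0.16698 = 0.2010.

Posterior P(H) ≈ 0.2010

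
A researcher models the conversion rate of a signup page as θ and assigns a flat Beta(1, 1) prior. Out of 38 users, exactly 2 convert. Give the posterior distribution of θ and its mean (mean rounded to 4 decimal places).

The binomial likelihood is conjugate to the Beta prior: with 2 successes and 36 failures, the posterior is Beta(1+2, 1+36) = Beta(3, 37).
Posterior mean = α/(α+β) = 3/40 = 0.0750.

Posterior: Beta(3, 37); mean ≈ 0.0750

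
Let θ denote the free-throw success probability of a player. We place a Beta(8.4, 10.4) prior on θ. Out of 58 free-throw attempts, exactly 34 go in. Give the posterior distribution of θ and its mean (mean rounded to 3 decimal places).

Posterior: Beta(42.4, 34.4); mean ≈ 0.552

Observing 34 successes and 24 failures updates Beta(8.4, 10.4) by adding the success and failure counts to the two shape parameters: α = 8.4+34 = 42.4, β = 10.4+24 = 34.4.
E[θ | data] = 42.4/(42.4+34.4) = 0.552.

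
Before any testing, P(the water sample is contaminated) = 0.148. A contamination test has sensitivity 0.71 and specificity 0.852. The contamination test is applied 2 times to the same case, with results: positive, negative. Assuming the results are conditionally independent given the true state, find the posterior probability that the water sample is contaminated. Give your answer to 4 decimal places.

Posterior P(H) ≈ 0.2210

Let H be the event that the water sample is contaminated; start with P(H) = 0.148. P('positive'|H) = 0.71, P('positive'|¬H) = 0.148.
Update on result 1 ('positive'): P(H) ← 0.71·0.1480 / (0.71·0.1480 + 0.148·0.8520) = 0.10508/0.23118 = 0.4545.
Update on result 2 ('negative'): P(H) ← 0.29·0.4545 / (0.29·0.4545 + 0.852·0.5455) = 0.13182/0.59655 = 0.2210.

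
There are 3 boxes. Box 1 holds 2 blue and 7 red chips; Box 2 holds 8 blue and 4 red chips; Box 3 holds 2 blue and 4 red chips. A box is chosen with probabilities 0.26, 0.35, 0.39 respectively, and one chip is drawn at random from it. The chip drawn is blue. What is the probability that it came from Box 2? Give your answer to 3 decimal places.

P(blue|Box 1) = 0.2222; P(blue|Box 2) = 0.6667; P(blue|Box 3) = 0.3333.
Prior × likelihood for each source: 0.26·0.2222=0.05778, 0.35·0.6667=0.2333, 0.39·0.3333=0.1300. Summing gives P(blue) = 0.42111.
P(Box 2 | blue) = 0.2333 / 0.42111 = 0.554.

Posterior probability ≈ 0.554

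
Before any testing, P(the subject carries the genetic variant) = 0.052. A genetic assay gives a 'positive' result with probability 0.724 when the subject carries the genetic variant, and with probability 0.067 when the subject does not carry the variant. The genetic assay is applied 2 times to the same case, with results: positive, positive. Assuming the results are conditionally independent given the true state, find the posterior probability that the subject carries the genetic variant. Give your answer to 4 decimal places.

With H the event that the subject carries the genetic variant, the joint likelihood of the observed sequence is P(data|H) = 0.724·0.724 = 0.52418 and P(data|¬H) = 0.067·0.067 = 0.0044890.
Bayes: P(H|data) = 0.052·0.52418 / (0.052·0.52418 + 0.948·0.0044890) = 0.027257/0.031513 = 0.8650.

Posterior P(H) ≈ 0.8650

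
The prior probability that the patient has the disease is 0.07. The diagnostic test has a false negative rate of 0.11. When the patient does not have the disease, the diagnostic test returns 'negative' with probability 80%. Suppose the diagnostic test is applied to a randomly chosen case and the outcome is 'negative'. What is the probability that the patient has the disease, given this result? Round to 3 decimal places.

P(H | E) ≈ 0.010

Let H be the event that the patient has the disease. P(H) = 0.07, so P(¬H) = 0.93. With E the 'negative' result, P(E|H) = 0.11 and P(E|¬H) = 0.8.
P(E) = 0.11·0.07 + 0.8·0.93 = 0.0077000 + 0.74400 = 0.75170.
By Bayes' theorem, P(H|E) = 0.0077000 / 0.75170 = 0.010.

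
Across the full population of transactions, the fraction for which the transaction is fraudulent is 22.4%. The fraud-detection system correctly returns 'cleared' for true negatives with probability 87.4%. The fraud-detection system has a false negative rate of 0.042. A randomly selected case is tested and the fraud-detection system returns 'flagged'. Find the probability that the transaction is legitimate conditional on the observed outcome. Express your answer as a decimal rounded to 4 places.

P(¬H | E) ≈ 0.3130

Let H be the event that the transaction is fraudulent. P(H) = 0.224, so P(¬H) = 0.776. With E the 'flagged' result, P(E|H) = 0.958 and P(E|¬H) = 0.126.
P(E) = 0.958·0.224 + 0.126·0.776 = 0.21459 + 0.097776 = 0.31237.
By Bayes' theorem, P(H|E) = 0.21459 / 0.31237 = 0.6870. Hence P(¬H|E) = 1 − 0.6870 = 0.3130.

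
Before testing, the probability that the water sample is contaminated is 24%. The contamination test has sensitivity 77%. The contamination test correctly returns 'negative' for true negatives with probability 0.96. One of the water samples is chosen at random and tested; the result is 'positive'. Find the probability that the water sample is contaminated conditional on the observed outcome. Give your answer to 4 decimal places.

Let H be the event that the water sample is contaminated. P(H) = 0.24, so P(¬H) = 0.76. With E the 'positive' result, P(E|H) = 0.77 and P(E|¬H) = 0.04.
P(E) = 0.77·0.24 + 0.04·0.76 = 0.18480 + 0.030400 = 0.21520.
By Bayes' theorem, P(H|E) = 0.18480 / 0.21520 = 0.8587.

P(H | E) ≈ 0.8587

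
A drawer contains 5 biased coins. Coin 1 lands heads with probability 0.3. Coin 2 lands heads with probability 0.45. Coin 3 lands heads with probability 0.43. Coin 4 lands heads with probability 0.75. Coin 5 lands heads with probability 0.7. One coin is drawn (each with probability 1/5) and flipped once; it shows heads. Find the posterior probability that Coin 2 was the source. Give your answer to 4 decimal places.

Tabulate prior·likelihood by source: [1] prior 0.2, lik 0.3, product 0.06000; [2] prior 0.2, lik 0.45, product 0.09000; [3] prior 0.2, lik 0.43, product 0.08600; [4] prior 0.2, lik 0.75, product 0.1500; [5] prior 0.2, lik 0.7, product 0.1400.
Normalizing constant = 0.52600; the posterior for Coin 2 is its product over the sum, 0.09000/0.52600 = 0.1711.

Posterior probability ≈ 0.1711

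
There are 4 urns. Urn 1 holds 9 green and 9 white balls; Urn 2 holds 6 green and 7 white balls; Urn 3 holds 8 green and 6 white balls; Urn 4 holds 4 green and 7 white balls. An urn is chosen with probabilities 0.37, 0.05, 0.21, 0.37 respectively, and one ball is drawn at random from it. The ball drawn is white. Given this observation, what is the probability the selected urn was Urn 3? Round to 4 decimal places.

Posterior probability ≈ 0.1675

P(white|Urn 1) = 0.5; P(white|Urn 2) = 0.5385; P(white|Urn 3) = 0.4286; P(white|Urn 4) = 0.6364.
Prior × likelihood for each source: 0.37·0.5=0.1850, 0.05·0.5385=0.02692, 0.21·0.4286=0.09000, 0.37·0.6364=0.2355. Summing gives P(white) = 0.53738.
P(Urn 3 | white) = 0.09000 / 0.53738 = 0.1675.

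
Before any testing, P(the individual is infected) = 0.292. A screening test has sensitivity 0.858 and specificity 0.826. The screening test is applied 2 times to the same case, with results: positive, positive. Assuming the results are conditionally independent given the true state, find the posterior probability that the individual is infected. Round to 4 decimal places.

Let H be the event that the individual is infected; start with P(H) = 0.292. P('positive'|H) = 0.858, P('positive'|¬H) = 0.174.
Update on result 1 ('positive'): P(H) ← 0.858·0.2920 / (0.858·0.2920 + 0.174·0.7080) = 0.25054/0.37373 = 0.6704.
Update on result 2 ('positive'): P(H) ← 0.858·0.6704 / (0.858·0.6704 + 0.174·0.3296) = 0.57518/0.63253 = 0.9093.

Posterior P(H) ≈ 0.9093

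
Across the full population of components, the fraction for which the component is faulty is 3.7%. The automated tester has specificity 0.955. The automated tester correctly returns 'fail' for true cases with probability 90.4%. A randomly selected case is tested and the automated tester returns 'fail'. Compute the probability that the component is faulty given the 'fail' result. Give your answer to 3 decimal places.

P(H | E) ≈ 0.436

Let H be the event that the component is faulty. P(H) = 0.037, so P(¬H) = 0.963. With E the 'fail' result, P(E|H) = 0.904 and P(E|¬H) = 0.045.
P(E) = 0.904·0.037 + 0.045·0.963 = 0.033448 + 0.043335 = 0.076783.
By Bayes' theorem, P(H|E) = 0.033448 / 0.076783 = 0.436.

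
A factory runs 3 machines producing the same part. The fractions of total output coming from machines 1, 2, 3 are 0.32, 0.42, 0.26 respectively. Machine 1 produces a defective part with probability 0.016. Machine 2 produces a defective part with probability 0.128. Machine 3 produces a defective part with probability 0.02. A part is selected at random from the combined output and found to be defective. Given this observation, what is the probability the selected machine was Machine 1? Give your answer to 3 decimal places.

P(defective|M1) = 0.016; P(defective|M2) = 0.128; P(defective|M3) = 0.02.
Prior × likelihood for each source: 0.32·0.016=0.005120, 0.42·0.128=0.05376, 0.26·0.02=0.005200. Summing gives P(defective) = 0.064080.
P(Machine 1 | defective) = 0.005120 / 0.064080 = 0.080.

Posterior probability ≈ 0.080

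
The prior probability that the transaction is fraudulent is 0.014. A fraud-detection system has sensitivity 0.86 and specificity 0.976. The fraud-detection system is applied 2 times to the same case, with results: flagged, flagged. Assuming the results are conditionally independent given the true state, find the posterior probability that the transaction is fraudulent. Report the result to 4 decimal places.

With H the event that the transaction is fraudulent, the joint likelihood of the observed sequence is P(data|H) = 0.86·0.86 = 0.73960 and P(data|¬H) = 0.024·0.024 = 0.00057600.
Bayes: P(H|data) = 0.014·0.73960 / (0.014·0.73960 + 0.986·0.00057600) = 0.010354/0.010922 = 0.9480.

Posterior P(H) ≈ 0.9480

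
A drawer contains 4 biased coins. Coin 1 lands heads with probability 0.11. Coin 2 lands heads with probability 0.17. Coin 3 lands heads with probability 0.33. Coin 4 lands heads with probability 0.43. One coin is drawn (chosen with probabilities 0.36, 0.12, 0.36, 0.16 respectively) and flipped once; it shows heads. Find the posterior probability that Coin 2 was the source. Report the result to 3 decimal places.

Posterior probability ≈ 0.082

Tabulate prior·likelihood by source: [1] prior 0.36, lik 0.11, product 0.03960; [2] prior 0.12, lik 0.17, product 0.02040; [3] prior 0.36, lik 0.33, product 0.1188; [4] prior 0.16, lik 0.43, product 0.06880.
Normalizing constant = 0.24760; the posterior for Coin 2 is its product over the sum, 0.02040/0.24760 = 0.082.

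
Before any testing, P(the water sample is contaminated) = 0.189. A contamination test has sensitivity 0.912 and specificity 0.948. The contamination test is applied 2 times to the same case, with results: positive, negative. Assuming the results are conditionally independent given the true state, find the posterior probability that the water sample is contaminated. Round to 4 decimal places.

Let H be the event that the water sample is contaminated; start with P(H) = 0.189. P('positive'|H) = 0.912, P('positive'|¬H) = 0.052.
Update on result 1 ('positive'): P(H) ← 0.912·0.1890 / (0.912·0.1890 + 0.052·0.8110) = 0.17237/0.21454 = 0.8034.
Update on result 2 ('negative'): P(H) ← 0.088·0.8034 / (0.088·0.8034 + 0.948·0.1966) = 0.070702/0.25705 = 0.2751.

Posterior P(H) ≈ 0.2751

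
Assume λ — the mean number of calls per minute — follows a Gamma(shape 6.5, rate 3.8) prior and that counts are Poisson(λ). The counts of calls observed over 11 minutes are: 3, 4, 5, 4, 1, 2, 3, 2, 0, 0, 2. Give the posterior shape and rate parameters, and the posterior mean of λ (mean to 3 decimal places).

Posterior: Gamma(shape=32.5, rate=14.8); mean ≈ 2.196

The Poisson likelihood adds the total count to the shape and the number of exposure periods to the rate. Here ∑xᵢ = 26 and n = 11, so shape 6.5→32.5 and rate 3.8→14.8.
E[λ | data] = 32.5/14.8 = 2.196.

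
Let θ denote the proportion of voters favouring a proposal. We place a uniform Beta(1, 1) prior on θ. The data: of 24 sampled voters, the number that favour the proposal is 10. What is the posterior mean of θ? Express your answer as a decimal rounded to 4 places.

Observing 10 successes and 14 failures updates Beta(1, 1) by adding the success and failure counts to the two shape parameters: α = 1+10 = 11, β = 1+14 = 15.
Posterior mean = α/(α+β) = 11/26 = 0.4231.

Posterior mean ≈ 0.4231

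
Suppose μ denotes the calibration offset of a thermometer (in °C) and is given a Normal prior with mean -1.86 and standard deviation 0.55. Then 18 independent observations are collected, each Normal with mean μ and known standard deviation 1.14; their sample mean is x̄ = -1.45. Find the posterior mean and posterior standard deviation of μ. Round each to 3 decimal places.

Posterior mean ≈ -1.529; posterior SD ≈ 0.241

Prior precision 1/τ₀² = 1/0.55² = 3.30579; data precision n/σ² = 18/1.14² = 13.8504.
Posterior precision = 3.30579 + 13.8504 = 17.1562, giving posterior SD = 1/√17.1562 = 0.241.
Posterior mean = (3.30579·-1.86 + 13.8504·-1.45) / 17.1562 = -1.529.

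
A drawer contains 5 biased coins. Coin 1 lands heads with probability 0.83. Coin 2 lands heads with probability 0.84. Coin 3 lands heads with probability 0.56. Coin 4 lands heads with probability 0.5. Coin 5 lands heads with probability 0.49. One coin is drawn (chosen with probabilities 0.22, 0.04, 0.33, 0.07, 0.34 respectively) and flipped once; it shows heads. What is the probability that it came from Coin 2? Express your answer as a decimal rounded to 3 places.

P(heads|C1) = 0.83; P(heads|C2) = 0.84; P(heads|C3) = 0.56; P(heads|C4) = 0.5; P(heads|C5) = 0.49.
Prior × likelihood for each source: 0.22·0.83=0.1826, 0.04·0.84=0.03360, 0.33·0.56=0.1848, 0.07·0.5=0.03500, 0.34·0.49=0.1666. Summing gives P(heads) = 0.60260.
P(Coin 2 | heads) = 0.03360 / 0.60260 = 0.056.

Posterior probability ≈ 0.056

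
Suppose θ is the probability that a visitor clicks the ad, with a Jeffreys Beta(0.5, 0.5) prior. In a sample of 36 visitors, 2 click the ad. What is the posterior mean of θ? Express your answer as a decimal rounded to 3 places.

Posterior mean ≈ 0.068

Observing 2 successes and 34 failures updates Beta(0.5, 0.5) by adding the success and failure counts to the two shape parameters: α = 0.5+2 = 2.5, β = 0.5+34 = 34.5.
E[θ | data] = 2.5/(2.5+34.5) = 0.068.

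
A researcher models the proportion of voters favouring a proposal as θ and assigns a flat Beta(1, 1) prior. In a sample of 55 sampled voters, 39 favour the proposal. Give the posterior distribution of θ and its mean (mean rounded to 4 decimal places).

Posterior: Beta(40, 17); mean ≈ 0.7018

Observing 39 successes and 16 failures updates Beta(1, 1) by adding the success and failure counts to the two shape parameters: α = 1+39 = 40, β = 1+16 = 17.
E[θ | data] = 40/(40+17) = 0.7018.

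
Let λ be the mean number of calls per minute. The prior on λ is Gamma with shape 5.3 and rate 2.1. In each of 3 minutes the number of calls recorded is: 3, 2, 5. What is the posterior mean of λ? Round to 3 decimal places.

Posterior mean ≈ 3.000

The Poisson likelihood adds the total count to the shape and the number of exposure periods to the rate. Here ∑xᵢ = 10 and n = 3, so shape 5.3→15.3 and rate 2.1→5.1.
Posterior mean = shape/rate = 15.3/5.1 = 3.000.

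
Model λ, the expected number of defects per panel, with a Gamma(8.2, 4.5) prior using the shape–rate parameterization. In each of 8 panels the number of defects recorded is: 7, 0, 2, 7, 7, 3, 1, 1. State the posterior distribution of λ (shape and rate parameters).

Posterior: Gamma(shape=36.2, rate=12.5)

Total count ∑xᵢ = 28 over n = 8 panels.
Gamma is conjugate to the Poisson likelihood: posterior is Gamma(shape = 8.2+28 = 36.2, rate = 4.5+8 = 12.5).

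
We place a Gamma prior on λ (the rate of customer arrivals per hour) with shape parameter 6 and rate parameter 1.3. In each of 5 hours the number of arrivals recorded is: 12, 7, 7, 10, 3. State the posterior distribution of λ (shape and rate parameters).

Posterior: Gamma(shape=45, rate=6.3)

Total count ∑xᵢ = 39 over n = 5 hours.
Gamma is conjugate to the Poisson likelihood: posterior is Gamma(shape = 6+39 = 45, rate = 1.3+5 = 6.3).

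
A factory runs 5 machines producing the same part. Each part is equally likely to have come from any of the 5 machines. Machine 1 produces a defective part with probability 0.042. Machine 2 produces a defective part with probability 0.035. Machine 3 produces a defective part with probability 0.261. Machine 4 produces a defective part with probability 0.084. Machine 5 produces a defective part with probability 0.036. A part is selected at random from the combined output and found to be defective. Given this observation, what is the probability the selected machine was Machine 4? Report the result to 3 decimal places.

Posterior probability ≈ 0.183

Tabulate prior·likelihood by source: [1] prior 0.2, lik 0.042, product 0.008400; [2] prior 0.2, lik 0.035, product 0.007000; [3] prior 0.2, lik 0.261, product 0.05220; [4] prior 0.2, lik 0.084, product 0.01680; [5] prior 0.2, lik 0.036, product 0.007200.
Normalizing constant = 0.091600; the posterior for Machine 4 is its product over the sum, 0.01680/0.091600 = 0.183.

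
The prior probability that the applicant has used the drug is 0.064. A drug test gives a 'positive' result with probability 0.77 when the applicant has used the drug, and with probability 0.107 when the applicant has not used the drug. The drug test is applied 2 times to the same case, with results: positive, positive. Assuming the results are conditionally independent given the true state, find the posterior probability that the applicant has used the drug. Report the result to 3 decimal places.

Posterior P(H) ≈ 0.780

With H the event that the applicant has used the drug, the joint likelihood of the observed sequence is P(data|H) = 0.77·0.77 = 0.59290 and P(data|¬H) = 0.107·0.107 = 0.011449.
Bayes: P(H|data) = 0.064·0.59290 / (0.064·0.59290 + 0.936·0.011449) = 0.037946/0.048662 = 0.7798.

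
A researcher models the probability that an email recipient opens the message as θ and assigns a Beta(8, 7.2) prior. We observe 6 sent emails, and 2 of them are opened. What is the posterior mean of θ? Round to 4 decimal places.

The binomial likelihood is conjugate to the Beta prior: with 2 successes and 4 failures, the posterior is Beta(8+2, 7.2+4) = Beta(10, 11.2).
E[θ | data] = 10/(10+11.2) = 0.4717.

Posterior mean ≈ 0.4717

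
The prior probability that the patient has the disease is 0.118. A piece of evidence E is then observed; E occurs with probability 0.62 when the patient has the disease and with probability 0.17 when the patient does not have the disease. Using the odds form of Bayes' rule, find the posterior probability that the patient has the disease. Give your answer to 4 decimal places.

Prior odds = 0.118/(1−0.118) = 0.13379.
Likelihood ratio for E = 0.62/0.17 = 3.6471.
Posterior odds = prior odds × LR = 0.48793.
Posterior probability = odds/(1+odds) = 0.48793/1.4879 = 0.3279.

Posterior probability ≈ 0.3279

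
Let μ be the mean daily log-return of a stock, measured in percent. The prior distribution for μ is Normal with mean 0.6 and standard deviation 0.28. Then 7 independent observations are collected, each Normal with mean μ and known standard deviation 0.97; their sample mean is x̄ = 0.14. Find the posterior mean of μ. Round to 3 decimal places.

With known σ, the Normal prior is conjugate. Weight on the data is w = (n/σ²)/(n/σ² + 1/τ₀²) = 7.43969/(7.43969+12.7551) = 0.36840.
Posterior mean = w·x̄ + (1−w)·μ₀ = 0.36840·0.14 + 0.63160·0.6 = 0.431.

Posterior mean ≈ 0.431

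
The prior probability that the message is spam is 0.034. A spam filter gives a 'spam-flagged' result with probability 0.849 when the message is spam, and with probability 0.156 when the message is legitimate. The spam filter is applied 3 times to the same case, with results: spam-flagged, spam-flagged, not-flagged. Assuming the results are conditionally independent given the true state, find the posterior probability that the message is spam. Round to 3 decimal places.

With H the event that the message is spam, the joint likelihood of the observed sequence is P(data|H) = 0.849·0.849·0.151 = 0.10884 and P(data|¬H) = 0.156·0.156·0.844 = 0.020540.
Bayes: P(H|data) = 0.034·0.10884 / (0.034·0.10884 + 0.966·0.020540) = 0.0037006/0.023542 = 0.1572.

Posterior P(H) ≈ 0.157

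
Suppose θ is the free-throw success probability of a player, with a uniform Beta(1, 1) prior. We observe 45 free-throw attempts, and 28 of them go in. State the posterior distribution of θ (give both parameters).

Observing 28 successes and 17 failures updates Beta(1, 1) by adding the success and failure counts to the two shape parameters: α = 1+28 = 29, β = 1+17 = 18.

Posterior: Beta(29, 18)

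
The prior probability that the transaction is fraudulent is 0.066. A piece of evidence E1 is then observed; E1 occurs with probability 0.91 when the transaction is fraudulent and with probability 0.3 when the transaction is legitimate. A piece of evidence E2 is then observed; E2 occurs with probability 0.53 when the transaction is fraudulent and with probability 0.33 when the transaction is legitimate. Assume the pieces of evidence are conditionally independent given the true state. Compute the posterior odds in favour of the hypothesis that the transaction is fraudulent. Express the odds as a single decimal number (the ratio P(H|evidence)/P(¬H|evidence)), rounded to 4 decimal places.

Posterior odds ≈ 0.3443

Prior odds = 0.066/(1−0.066) = 0.070664. In log-odds, ln(0.070664) = -2.6498.
Add log likelihood ratios: ln(3.0333) + ln(1.6061) = 1.5834.
Posterior log-odds = -1.0664, so posterior odds = exp(-1.0664) = 0.34425.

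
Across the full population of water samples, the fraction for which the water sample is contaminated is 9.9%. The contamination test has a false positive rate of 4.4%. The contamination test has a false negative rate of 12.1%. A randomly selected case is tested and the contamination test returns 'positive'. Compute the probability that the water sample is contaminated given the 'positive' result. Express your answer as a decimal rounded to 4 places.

Write H for 'the water sample is contaminated'. Prior odds H:¬H = 0.099/0.901 = 0.10988. For the 'positive' outcome, the likelihood ratio is 0.879/0.044 = 19.977.
Posterior odds = 0.10988 × 19.977 = 2.1951, so P(H|E) = 2.1951/(1+2.1951) = 0.6870.

P(H | E) ≈ 0.6870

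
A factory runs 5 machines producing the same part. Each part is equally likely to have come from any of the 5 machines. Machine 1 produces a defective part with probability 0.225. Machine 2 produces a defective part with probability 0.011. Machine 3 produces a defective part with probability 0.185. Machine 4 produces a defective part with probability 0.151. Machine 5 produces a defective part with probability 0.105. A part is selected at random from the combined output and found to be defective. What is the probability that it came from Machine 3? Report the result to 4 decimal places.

Posterior probability ≈ 0.2733

P(defective|M1) = 0.225; P(defective|M2) = 0.011; P(defective|M3) = 0.185; P(defective|M4) = 0.151; P(defective|M5) = 0.105.
Prior × likelihood for each source: 0.2·0.225=0.04500, 0.2·0.011=0.002200, 0.2·0.185=0.03700, 0.2·0.151=0.03020, 0.2·0.105=0.02100. Summing gives P(defective) = 0.13540.
P(Machine 3 | defective) = 0.03700 / 0.13540 = 0.2733.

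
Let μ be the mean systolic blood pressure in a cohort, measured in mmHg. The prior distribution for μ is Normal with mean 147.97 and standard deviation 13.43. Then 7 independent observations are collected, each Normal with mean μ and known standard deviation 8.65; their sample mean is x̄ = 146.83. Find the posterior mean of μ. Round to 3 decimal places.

Posterior mean ≈ 146.894

With known σ, the Normal prior is conjugate. Weight on the data is w = (n/σ²)/(n/σ² + 1/τ₀²) = 0.0935547/(0.0935547+0.00554432) = 0.94405.
Posterior mean = w·x̄ + (1−w)·μ₀ = 0.94405·146.83 + 0.055947·147.97 = 146.894.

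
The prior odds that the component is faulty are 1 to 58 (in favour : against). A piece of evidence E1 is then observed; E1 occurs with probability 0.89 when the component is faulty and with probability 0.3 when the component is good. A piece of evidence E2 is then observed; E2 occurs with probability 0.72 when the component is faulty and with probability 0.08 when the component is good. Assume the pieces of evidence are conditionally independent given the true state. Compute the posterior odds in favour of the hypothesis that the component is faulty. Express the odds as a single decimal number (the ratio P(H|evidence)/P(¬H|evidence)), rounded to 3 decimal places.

Prior odds = 1/58 = 0.017241. In log-odds, ln(0.017241) = -4.0604.
Add log likelihood ratios: ln(2.9667) + ln(9.0000) = 3.2847.
Posterior log-odds = -0.77578, so posterior odds = exp(-0.77578) = 0.46034.

Posterior odds ≈ 0.460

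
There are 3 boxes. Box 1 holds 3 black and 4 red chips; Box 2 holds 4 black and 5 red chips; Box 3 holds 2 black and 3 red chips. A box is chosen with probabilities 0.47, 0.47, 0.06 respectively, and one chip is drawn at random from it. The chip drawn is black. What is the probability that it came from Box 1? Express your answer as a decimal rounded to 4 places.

Posterior probability ≈ 0.4638

Tabulate prior·likelihood by source: [1] prior 0.47, lik 0.4286, product 0.2014; [2] prior 0.47, lik 0.4444, product 0.2089; [3] prior 0.06, lik 0.4, product 0.02400.
Normalizing constant = 0.43432; the posterior for Box 1 is its product over the sum, 0.2014/0.43432 = 0.4638.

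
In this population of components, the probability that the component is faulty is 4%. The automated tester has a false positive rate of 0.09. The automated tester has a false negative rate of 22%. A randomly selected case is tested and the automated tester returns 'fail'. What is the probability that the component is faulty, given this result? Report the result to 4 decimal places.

Let H be the event that the component is faulty. P(H) = 0.04, so P(¬H) = 0.96. With E the 'fail' result, P(E|H) = 0.78 and P(E|¬H) = 0.09.
P(E) = 0.78·0.04 + 0.09·0.96 = 0.031200 + 0.086400 = 0.11760.
By Bayes' theorem, P(H|E) = 0.031200 / 0.11760 = 0.2653.

P(H | E) ≈ 0.2653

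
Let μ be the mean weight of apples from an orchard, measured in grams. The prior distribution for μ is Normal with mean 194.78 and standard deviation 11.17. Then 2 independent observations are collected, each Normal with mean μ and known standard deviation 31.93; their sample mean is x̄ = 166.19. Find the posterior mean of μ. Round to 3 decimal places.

Prior precision 1/τ₀² = 1/11.17² = 0.00801482; data precision n/σ² = 2/31.93² = 0.00196170.
Posterior precision = 0.00801482 + 0.00196170 = 0.00997652.
Posterior mean = (0.00801482·194.78 + 0.00196170·166.19) / 0.00997652 = 189.158.

Posterior mean ≈ 189.158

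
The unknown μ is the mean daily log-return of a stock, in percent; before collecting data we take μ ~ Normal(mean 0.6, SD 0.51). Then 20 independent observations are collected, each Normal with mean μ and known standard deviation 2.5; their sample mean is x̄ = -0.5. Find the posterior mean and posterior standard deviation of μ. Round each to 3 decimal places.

Prior precision 1/τ₀² = 1/0.51² = 3.84468; data precision n/σ² = 20/2.5² = 3.20000.
Posterior precision = 3.84468 + 3.20000 = 7.04468, giving posterior SD = 1/√7.04468 = 0.377.
Posterior mean = (3.84468·0.6 + 3.20000·-0.5) / 7.04468 = 0.100.

Posterior mean ≈ 0.100; posterior SD ≈ 0.377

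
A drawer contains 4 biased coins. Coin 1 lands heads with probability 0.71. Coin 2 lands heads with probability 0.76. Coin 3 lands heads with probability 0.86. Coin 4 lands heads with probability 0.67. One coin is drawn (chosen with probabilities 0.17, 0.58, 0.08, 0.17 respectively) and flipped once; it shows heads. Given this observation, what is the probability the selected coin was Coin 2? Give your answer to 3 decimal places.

P(heads|C1) = 0.71; P(heads|C2) = 0.76; P(heads|C3) = 0.86; P(heads|C4) = 0.67.
Prior × likelihood for each source: 0.17·0.71=0.1207, 0.58·0.76=0.4408, 0.08·0.86=0.06880, 0.17·0.67=0.1139. Summing gives P(heads) = 0.74420.
P(Coin 2 | heads) = 0.4408 / 0.74420 = 0.592.

Posterior probability ≈ 0.592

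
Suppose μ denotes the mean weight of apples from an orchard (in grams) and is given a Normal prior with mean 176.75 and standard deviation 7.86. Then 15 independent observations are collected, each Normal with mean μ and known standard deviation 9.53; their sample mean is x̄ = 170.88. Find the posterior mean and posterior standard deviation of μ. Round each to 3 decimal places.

Prior precision 1/τ₀² = 1/7.86² = 0.0161866; data precision n/σ² = 15/9.53² = 0.165160.
Posterior precision = 0.0161866 + 0.165160 = 0.181347, giving posterior SD = 1/√0.181347 = 2.348.
Posterior mean = (0.0161866·176.75 + 0.165160·170.88) / 0.181347 = 171.404.

Posterior mean ≈ 171.404; posterior SD ≈ 2.348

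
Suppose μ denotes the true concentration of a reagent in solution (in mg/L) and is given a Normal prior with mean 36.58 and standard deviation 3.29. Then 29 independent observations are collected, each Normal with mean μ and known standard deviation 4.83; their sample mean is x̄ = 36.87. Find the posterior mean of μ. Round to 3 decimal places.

Posterior mean ≈ 36.850

With known σ, the Normal prior is conjugate. Weight on the data is w = (n/σ²)/(n/σ² + 1/τ₀²) = 1.24309/(1.24309+0.0923864) = 0.93082.
Posterior mean = w·x̄ + (1−w)·μ₀ = 0.93082·36.87 + 0.069178·36.58 = 36.850.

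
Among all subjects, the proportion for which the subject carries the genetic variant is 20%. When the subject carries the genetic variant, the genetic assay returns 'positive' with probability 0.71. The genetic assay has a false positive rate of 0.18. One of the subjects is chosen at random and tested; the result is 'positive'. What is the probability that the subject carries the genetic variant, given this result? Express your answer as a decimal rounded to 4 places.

P(H | E) ≈ 0.4965

Let H be the event that the subject carries the genetic variant. P(H) = 0.2, so P(¬H) = 0.8. With E the 'positive' result, P(E|H) = 0.71 and P(E|¬H) = 0.18.
P(E) = 0.71·0.2 + 0.18·0.8 = 0.14200 + 0.14400 = 0.28600.
By Bayes' theorem, P(H|E) = 0.14200 / 0.28600 = 0.4965.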